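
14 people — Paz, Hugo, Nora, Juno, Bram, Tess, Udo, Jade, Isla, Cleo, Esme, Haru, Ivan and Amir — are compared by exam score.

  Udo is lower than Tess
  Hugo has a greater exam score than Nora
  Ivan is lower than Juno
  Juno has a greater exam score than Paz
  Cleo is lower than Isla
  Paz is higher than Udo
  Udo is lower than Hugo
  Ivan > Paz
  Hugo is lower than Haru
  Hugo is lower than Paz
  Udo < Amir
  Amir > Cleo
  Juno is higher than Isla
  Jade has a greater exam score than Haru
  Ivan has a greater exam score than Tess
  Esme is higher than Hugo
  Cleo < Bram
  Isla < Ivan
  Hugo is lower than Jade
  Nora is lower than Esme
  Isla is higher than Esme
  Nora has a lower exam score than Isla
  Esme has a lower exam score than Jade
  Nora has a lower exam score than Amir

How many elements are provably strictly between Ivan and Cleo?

1

Chaining upward from Cleo reaches: Isla, Amir, Juno, Bram.
Chaining downward from Ivan reaches: Udo, Nora, Hugo, Esme, Isla, Tess, Paz.
Strictly between Cleo and Ivan are those in both lists: Isla — 1 element.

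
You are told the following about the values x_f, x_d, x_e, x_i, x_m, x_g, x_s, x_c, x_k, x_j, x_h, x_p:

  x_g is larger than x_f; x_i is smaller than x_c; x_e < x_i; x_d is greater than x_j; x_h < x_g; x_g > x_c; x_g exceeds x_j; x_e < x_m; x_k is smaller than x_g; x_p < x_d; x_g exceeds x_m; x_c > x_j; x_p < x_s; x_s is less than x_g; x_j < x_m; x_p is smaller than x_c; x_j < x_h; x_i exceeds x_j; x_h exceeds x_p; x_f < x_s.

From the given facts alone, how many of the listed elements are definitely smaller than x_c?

Directly below x_c: x_p, x_j, x_i.
One step further: x_e (4 so far).
No other element is forced below x_c by the given relations, so the count is 4.

4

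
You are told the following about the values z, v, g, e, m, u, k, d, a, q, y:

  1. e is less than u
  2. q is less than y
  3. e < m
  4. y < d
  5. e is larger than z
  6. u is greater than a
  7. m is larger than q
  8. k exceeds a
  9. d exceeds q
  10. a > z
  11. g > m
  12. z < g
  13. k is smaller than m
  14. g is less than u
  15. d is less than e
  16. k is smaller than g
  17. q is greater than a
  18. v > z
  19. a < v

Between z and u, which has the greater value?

u

Link the given pairs in sequence: z < a; a < q; q < y; y < d; d < e; e < m; m < g; g < u.
Together: z < a < q < y < d < e < m < g < u.
So z < u; u is the larger of the two.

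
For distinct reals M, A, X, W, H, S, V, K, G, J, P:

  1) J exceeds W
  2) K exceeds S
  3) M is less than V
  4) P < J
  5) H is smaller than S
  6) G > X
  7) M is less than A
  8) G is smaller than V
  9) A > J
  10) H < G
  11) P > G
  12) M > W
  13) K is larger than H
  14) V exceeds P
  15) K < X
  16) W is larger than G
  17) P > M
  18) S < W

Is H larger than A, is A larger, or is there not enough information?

Link the given pairs in sequence: H < S; S < K; K < X; X < G; G < W; W < M; M < P; P < J; J < A.
Chaining these gives H < S < K < X < G < W < M < P < J < A.
So A is larger.

A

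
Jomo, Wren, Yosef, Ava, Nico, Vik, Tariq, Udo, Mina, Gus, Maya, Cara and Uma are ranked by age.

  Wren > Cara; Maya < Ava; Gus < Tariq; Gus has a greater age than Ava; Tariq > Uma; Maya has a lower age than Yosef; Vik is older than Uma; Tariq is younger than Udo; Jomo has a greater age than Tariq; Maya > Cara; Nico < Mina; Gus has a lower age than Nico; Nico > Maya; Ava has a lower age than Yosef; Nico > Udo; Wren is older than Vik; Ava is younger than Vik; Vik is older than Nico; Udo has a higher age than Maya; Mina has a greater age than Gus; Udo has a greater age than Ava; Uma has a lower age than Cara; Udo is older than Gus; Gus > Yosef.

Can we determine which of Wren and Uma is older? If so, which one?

The relevant relations are Uma < Cara; Cara < Maya; Maya < Ava; Ava < Yosef; Yosef < Gus; Gus < Tariq; Tariq < Udo; Udo < Nico; Nico < Vik; Vik < Wren.
Together: Uma < Cara < Maya < Ava < Yosef < Gus < Tariq < Udo < Nico < Vik < Wren.
So Wren is older.

Wren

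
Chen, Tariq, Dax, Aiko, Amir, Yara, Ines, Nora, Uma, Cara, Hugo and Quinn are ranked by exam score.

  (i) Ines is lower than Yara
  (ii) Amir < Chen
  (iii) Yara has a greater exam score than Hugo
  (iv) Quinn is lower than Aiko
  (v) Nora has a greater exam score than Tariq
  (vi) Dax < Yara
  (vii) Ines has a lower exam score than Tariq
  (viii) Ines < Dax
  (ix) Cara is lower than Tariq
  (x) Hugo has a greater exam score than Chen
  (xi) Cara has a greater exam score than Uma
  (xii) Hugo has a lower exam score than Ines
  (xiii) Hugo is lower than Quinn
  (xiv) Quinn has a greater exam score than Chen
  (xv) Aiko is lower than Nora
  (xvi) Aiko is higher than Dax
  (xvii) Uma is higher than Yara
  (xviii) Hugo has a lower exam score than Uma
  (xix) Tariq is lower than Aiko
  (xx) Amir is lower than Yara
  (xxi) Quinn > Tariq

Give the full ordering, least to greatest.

The consecutive links are each given: Amir < Chen; Chen < Hugo; Hugo < Ines; Ines < Dax; Dax < Yara; Yara < Uma; Uma < Cara; Cara < Tariq; Tariq < Quinn; Quinn < Aiko; Aiko < Nora.

Amir < Chen < Hugo < Ines < Dax < Yara < Uma < Cara < Tariq < Quinn < Aiko < Nora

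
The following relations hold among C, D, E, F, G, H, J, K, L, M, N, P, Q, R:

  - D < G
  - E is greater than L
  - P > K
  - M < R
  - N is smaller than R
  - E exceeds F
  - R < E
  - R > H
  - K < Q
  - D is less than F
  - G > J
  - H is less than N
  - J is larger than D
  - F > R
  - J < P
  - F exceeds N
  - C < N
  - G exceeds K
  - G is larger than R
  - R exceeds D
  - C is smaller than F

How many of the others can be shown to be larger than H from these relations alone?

5

The elements the relations force above H are N, R, F, E, G — no chain reaches any other.
That is 5.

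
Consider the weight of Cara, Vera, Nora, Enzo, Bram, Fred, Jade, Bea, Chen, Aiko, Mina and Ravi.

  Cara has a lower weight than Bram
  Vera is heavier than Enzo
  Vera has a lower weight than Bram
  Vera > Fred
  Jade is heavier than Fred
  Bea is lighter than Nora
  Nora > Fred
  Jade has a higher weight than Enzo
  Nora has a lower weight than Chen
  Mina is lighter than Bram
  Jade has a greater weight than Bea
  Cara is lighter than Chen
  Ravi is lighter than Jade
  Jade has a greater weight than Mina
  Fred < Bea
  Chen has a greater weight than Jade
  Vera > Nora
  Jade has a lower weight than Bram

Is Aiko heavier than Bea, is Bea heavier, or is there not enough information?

Following every chain through Bea: above Bea we get Nora, Vera, Jade, Chen, Bram; below Bea we get Fred.
Aiko is not reached, and no chain runs the other way from Aiko to Bea.
So the given relations leave the order of Bea and Aiko undetermined.

undetermined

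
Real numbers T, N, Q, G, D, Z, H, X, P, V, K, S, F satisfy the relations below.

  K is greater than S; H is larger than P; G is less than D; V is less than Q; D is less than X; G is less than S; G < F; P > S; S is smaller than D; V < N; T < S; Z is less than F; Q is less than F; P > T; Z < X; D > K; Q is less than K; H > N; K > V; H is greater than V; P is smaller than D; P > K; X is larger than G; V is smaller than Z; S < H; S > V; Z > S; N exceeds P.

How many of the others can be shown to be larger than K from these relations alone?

5

Directly above K: P, D.
One step further: N, X, H (5 so far).
No other element is forced above K by the given relations, so the count is 5.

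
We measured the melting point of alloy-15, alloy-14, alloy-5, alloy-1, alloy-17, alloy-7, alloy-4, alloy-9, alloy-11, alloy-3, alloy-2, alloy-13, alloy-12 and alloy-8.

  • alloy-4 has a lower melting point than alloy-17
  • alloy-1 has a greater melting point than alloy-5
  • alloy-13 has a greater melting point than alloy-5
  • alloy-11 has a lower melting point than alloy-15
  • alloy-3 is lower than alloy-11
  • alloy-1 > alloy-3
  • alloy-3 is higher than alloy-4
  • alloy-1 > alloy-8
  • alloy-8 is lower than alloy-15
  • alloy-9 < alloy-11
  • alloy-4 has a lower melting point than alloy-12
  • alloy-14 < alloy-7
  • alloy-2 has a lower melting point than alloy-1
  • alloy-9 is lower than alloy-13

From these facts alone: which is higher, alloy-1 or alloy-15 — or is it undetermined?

Following every chain through alloy-15: below alloy-15 we get alloy-4, alloy-9, alloy-3, alloy-11, alloy-8.
alloy-1 is not reached, and no chain runs the other way from alloy-1 to alloy-15.
So the given relations leave the order of alloy-15 and alloy-1 undetermined.

undetermined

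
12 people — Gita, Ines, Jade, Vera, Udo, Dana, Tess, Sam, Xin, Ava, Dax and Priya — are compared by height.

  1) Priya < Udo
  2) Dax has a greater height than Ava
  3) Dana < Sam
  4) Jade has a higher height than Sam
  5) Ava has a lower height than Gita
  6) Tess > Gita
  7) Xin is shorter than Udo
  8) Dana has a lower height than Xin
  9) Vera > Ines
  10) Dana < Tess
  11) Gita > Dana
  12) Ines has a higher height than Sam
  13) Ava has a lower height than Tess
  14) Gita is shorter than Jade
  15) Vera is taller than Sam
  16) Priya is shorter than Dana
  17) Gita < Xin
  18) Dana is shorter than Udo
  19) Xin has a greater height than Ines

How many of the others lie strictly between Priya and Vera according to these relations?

3

The relations place Priya below Vera. An element lies strictly between them when it is forced above Priya and also forced below Vera.
Above Priya: {Dana, Gita, Sam, Tess, Ines, Jade, Xin, Udo}. Below Vera: {Dana, Sam, Ines}.
Intersection: {Dana, Sam, Ines} — 3.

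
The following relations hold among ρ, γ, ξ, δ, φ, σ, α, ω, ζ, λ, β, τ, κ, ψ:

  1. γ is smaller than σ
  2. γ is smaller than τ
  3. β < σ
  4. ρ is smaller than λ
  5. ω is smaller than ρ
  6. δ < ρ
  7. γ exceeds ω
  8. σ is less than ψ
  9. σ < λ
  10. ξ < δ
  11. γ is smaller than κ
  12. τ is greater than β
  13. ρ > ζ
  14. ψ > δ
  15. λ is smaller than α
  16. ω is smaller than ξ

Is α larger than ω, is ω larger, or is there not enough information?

α

ω < γ < σ < λ < α, by transitivity through γ, σ, λ.
So α is larger.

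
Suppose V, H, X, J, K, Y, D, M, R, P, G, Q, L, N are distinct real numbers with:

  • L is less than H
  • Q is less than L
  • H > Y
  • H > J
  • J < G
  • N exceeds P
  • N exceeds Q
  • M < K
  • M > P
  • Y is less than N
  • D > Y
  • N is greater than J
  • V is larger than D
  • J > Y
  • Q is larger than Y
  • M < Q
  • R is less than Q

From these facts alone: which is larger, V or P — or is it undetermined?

undetermined

Following every chain through P: above P we get M, K, Q, L, N, H.
V is not reached, and no chain runs the other way from V to P.
So the given relations leave the order of P and V undetermined.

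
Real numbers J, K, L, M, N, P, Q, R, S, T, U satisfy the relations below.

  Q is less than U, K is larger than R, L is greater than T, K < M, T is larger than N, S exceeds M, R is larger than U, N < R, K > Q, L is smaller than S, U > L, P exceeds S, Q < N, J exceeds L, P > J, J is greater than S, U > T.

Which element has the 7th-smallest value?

K

The consecutive relations fix a unique order: Q < N < T < L < U < R < K < M < S < J < P.
Counting 7 from the smallest end gives K.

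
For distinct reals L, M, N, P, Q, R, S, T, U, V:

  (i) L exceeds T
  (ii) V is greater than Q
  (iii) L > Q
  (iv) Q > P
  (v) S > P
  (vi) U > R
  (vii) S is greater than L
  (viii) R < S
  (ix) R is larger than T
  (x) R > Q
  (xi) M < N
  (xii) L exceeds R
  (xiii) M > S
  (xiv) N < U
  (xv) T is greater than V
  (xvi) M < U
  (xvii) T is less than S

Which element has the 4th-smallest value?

T

Chaining the given pairs: P < Q < V < T < R < L < S < M < N < U.
Counting 4 from the smallest end gives T.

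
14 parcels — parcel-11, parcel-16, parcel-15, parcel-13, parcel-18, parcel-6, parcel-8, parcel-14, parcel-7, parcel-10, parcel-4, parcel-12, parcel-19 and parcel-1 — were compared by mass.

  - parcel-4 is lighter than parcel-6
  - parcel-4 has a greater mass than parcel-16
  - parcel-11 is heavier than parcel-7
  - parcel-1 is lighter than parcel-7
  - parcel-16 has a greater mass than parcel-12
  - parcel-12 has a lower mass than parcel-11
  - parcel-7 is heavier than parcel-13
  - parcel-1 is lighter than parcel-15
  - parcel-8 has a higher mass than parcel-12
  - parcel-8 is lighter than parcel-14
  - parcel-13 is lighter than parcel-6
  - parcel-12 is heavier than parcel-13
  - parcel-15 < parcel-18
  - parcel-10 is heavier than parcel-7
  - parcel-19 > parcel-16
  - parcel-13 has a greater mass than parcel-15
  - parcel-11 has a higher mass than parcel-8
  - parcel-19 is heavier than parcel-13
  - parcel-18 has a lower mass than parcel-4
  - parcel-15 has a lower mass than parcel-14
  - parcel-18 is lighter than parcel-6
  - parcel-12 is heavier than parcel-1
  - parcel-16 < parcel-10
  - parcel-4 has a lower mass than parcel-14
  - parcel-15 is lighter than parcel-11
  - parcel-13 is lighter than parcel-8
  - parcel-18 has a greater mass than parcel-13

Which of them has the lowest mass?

Chaining upward from parcel-1: directly above it, parcel-15, parcel-12, parcel-7; then parcel-13, parcel-18, parcel-16, parcel-8, parcel-10, parcel-14, parcel-11; then parcel-4, parcel-19, parcel-6.
That covers every other element, and nothing is given below parcel-1, so parcel-1 is the lowest mass.

parcel-1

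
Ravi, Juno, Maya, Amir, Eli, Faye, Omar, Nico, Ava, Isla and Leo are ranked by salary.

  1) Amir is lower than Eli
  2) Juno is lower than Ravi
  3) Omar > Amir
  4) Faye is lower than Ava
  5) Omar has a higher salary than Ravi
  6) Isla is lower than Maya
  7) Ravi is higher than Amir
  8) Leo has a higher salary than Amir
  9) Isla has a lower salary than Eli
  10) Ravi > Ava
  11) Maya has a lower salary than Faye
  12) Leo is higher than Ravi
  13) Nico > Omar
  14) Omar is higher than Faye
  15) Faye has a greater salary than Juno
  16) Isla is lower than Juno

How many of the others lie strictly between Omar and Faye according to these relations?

The relations place Faye below Omar. An element lies strictly between them when it is forced above Faye and also forced below Omar.
Above Faye: {Ava, Ravi, Leo, Nico}. Below Omar: {Isla, Maya, Juno, Ava, Amir, Ravi}.
Intersection: {Ava, Ravi} — 2.

2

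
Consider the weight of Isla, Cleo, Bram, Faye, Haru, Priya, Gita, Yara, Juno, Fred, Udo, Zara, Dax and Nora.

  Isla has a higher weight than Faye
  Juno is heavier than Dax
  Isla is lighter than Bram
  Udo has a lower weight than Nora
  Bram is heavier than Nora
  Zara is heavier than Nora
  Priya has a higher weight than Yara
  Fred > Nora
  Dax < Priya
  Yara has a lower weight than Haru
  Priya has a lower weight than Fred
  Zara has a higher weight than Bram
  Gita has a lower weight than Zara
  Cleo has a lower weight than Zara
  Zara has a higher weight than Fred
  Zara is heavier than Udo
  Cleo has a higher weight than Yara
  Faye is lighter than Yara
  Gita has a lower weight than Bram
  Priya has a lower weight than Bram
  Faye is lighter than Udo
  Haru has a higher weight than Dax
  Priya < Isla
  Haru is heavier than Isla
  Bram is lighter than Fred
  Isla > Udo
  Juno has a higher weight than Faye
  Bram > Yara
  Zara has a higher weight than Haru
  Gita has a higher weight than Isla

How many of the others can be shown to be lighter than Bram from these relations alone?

Directly below Bram: Yara, Priya, Isla, Nora, Gita.
One step further: Dax, Faye, Udo (8 so far).
No other element is forced below Bram by the given relations, so the count is 8.

8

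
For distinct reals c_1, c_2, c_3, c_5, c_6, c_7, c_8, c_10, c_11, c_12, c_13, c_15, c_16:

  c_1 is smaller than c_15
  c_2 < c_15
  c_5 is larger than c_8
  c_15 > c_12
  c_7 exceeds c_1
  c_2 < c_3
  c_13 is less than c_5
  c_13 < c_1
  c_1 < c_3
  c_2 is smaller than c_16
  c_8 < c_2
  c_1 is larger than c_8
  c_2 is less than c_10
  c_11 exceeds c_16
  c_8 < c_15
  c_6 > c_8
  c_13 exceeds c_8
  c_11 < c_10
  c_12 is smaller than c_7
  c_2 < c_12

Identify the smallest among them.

c_8

c_2 is not least since c_8 < c_2; c_13 is not least since c_8 < c_13; c_16 is not least since c_2 < c_16; c_6 is not least since c_8 < c_6; c_5 is not least since c_8 < c_5; c_11 is not least since c_16 < c_11; c_1 is not least since c_8 < c_1; c_12 is not least since c_2 < c_12; c_10 is not least since c_2 < c_10; c_15 is not least since c_1 < c_15; c_7 is not least since c_12 < c_7; c_3 is not least since c_2 < c_3.
Only c_8 has nothing below it, so c_8 is the smallest.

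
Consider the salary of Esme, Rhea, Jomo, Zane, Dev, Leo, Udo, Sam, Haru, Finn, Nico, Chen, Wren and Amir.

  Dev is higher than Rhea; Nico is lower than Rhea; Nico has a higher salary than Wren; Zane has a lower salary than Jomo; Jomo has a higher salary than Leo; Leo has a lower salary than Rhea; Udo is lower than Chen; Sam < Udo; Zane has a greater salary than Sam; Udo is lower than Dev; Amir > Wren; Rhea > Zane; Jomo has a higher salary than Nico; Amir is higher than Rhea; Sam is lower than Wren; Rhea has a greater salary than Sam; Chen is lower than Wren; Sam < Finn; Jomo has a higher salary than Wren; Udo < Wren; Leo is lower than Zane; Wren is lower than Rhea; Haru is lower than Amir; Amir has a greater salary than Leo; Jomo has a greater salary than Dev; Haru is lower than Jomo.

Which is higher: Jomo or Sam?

Jomo

Sam < Udo and Udo < Chen give Sam < Chen.
With Chen < Wren: Sam < Udo < Chen < Wren.
Then Wren < Nico extends the chain to Nico.
With Nico < Jomo: Sam < Udo < Chen < Wren < Nico < Jomo.
So Sam < Jomo; Jomo is the higher of the two.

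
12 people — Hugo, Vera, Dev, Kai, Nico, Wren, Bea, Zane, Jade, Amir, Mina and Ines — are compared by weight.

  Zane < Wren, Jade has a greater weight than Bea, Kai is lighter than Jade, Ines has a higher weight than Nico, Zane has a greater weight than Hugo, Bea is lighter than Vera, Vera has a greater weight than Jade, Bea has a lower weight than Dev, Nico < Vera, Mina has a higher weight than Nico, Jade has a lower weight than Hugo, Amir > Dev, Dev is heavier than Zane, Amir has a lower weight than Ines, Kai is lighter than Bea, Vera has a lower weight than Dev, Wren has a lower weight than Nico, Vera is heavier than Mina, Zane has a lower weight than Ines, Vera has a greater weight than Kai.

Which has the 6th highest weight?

The consecutive relations fix a unique order: Kai < Bea < Jade < Hugo < Zane < Wren < Nico < Mina < Vera < Dev < Amir < Ines.
Counting 6 from the largest end gives Nico.

Nico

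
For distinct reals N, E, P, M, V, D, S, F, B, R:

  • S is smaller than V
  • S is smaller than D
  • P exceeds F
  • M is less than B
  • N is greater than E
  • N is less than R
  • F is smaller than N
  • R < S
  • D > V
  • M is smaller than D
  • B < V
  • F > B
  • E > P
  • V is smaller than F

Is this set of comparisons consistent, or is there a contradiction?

inconsistent

Chaining the given relations yields V < F < P < E < N < R < S, so V < S. But one relation states S < V. These cannot both hold.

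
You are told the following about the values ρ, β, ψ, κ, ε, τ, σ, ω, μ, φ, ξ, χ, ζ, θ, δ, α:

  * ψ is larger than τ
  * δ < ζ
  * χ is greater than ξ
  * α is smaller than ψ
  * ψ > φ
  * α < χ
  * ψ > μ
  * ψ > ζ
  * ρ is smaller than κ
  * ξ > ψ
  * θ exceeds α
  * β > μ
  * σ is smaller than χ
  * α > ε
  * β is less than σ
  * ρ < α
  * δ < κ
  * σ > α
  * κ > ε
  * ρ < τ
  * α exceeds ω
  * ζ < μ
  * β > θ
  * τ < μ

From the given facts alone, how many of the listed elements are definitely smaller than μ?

The elements the relations force below μ are δ, ρ, τ, ζ — no chain reaches any other.
That is 4.

4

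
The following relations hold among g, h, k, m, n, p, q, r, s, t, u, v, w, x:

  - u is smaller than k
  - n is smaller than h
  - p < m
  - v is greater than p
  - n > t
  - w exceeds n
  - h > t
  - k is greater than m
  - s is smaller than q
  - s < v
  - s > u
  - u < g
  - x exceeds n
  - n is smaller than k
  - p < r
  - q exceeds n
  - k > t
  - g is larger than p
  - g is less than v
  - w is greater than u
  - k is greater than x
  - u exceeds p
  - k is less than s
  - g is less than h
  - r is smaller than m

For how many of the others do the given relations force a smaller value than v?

Directly below v: p, g, s.
One step further: u, k (5 so far).
One step further: t, n, m, x (9 so far).
One step further: r (10 so far).
Nothing else is reachable below v; 10 in all.

10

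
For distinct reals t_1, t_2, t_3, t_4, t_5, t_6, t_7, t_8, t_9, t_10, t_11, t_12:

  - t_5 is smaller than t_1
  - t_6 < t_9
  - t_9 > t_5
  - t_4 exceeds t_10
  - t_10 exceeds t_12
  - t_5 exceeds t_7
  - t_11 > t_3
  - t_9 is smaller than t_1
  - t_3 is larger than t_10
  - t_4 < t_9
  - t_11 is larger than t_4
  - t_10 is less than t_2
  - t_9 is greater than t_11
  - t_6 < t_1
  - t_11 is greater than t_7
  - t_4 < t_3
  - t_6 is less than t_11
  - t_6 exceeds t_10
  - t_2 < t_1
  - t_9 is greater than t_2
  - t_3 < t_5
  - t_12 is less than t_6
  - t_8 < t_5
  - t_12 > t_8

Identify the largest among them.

Chaining downward from t_1: directly below it, t_2, t_6, t_5, t_9; then t_8, t_12, t_10, t_4, t_7, t_3, t_11.
That covers every other element, and nothing is given above t_1, so t_1 is the largest.

t_1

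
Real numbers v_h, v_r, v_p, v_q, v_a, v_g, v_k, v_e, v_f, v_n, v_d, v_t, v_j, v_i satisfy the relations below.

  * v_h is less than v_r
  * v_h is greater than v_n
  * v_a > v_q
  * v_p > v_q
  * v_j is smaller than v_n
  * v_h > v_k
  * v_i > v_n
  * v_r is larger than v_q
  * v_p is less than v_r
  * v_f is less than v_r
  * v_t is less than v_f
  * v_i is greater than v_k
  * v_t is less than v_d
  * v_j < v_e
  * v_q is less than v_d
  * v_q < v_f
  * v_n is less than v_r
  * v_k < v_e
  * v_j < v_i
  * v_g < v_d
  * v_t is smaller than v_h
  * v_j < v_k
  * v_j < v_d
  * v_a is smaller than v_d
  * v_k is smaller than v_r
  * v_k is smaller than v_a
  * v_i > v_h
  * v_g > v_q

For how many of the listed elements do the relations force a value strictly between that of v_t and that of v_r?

2

Chaining upward from v_t reaches: v_h, v_f, v_i, v_d.
Chaining downward from v_r reaches: v_q, v_p, v_j, v_k, v_n, v_h, v_f.
Strictly between v_t and v_r are those in both lists: v_h, v_f — 2 elements.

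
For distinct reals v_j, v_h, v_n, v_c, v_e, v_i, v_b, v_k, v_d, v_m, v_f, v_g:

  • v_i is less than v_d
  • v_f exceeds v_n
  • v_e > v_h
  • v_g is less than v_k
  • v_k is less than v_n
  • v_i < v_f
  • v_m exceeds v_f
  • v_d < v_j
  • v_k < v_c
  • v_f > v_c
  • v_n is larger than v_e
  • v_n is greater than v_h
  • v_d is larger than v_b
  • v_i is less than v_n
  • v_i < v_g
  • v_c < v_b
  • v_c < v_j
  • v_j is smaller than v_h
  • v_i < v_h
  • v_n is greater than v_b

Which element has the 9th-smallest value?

Piecing the relations together gives one ordering: v_i < v_g < v_k < v_c < v_b < v_d < v_j < v_h < v_e < v_n < v_f < v_m.
Counting 9 from the smallest end gives v_e.

v_e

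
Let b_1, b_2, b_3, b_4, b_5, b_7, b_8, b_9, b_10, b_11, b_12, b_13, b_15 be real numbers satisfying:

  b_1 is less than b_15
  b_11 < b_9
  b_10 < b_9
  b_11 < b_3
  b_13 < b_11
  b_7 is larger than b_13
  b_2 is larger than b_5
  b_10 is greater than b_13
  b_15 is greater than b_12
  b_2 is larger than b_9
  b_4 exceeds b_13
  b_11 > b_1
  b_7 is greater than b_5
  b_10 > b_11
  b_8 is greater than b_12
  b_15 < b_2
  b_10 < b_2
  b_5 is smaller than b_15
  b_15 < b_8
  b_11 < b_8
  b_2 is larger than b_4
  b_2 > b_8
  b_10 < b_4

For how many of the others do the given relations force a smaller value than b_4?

Directly below b_4: b_13, b_10.
One step further: b_11 (3 so far).
One step further: b_1 (4 so far).
Nothing else is reachable below b_4; 4 in all.

4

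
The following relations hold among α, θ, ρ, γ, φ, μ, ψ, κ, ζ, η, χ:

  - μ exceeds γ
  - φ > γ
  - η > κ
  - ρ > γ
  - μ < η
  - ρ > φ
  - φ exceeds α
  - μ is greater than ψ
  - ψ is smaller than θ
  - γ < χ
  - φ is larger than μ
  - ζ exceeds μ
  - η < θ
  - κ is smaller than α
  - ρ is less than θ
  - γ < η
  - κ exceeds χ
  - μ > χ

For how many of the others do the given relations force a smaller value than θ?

The elements the relations force below θ are γ, χ, ψ, κ, μ, α, φ, ρ, η — no chain reaches any other.
That is 9.

9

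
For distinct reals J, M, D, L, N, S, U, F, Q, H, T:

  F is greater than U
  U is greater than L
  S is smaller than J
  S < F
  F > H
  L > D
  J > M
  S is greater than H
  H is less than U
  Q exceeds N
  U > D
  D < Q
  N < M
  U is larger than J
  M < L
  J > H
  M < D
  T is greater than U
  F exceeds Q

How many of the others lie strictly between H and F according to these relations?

3

The relations place H below F. An element lies strictly between them when it is forced above H and also forced below F.
Above H: {S, J, U, T}. Below F: {N, M, D, L, Q, S, J, U}.
Intersection: {S, J, U} — 3.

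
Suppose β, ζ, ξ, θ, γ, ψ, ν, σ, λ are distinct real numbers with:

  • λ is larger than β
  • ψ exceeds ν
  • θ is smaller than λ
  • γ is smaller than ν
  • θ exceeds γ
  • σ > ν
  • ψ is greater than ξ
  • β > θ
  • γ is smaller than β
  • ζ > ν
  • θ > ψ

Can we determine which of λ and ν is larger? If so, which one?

λ

The relevant relations are ν < ψ; ψ < θ; θ < β; β < λ.
Chaining these gives ν < ψ < θ < β < λ.
So λ is larger.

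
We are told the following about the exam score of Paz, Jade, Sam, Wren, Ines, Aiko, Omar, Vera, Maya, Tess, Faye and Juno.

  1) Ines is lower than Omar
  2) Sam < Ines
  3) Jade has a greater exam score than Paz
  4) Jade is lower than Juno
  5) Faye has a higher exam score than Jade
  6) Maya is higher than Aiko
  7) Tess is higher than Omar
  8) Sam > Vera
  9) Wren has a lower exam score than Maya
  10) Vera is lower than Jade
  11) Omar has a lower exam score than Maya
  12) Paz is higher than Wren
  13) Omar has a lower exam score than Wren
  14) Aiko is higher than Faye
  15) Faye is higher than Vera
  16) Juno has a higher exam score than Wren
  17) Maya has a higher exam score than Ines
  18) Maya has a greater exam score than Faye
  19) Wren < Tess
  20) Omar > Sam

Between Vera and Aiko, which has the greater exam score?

Aiko

Vera < Sam < Ines < Omar < Wren < Paz < Jade < Faye < Aiko, by transitivity through Sam, Ines, Omar, Wren, Paz, Jade, Faye.
So Vera < Aiko; Aiko is the higher of the two.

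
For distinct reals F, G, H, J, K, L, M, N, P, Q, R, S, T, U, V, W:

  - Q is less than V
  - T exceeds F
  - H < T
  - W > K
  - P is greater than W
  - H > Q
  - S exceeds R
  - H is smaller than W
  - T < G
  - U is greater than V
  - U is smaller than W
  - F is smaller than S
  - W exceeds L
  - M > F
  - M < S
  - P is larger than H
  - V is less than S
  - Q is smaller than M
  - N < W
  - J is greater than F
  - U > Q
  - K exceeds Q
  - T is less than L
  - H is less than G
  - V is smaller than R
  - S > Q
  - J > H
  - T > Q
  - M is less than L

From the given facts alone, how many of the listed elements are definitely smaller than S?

5

From S the given relations immediately reach Q, F, V, M, R.
Nothing else is reachable below S; 5 in all.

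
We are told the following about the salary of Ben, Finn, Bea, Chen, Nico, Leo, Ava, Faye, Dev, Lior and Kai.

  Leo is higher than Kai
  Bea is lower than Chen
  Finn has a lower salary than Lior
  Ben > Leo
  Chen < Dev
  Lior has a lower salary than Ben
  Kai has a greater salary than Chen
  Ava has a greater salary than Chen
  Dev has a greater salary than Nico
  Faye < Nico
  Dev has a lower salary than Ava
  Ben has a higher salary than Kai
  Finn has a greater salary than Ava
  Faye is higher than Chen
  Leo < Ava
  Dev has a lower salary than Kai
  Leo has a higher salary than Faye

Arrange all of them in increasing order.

Bea < Chen < Faye < Nico < Dev < Kai < Leo < Ava < Finn < Lior < Ben

The consecutive links are each given: Bea < Chen; Chen < Faye; Faye < Nico; Nico < Dev; Dev < Kai; Kai < Leo; Leo < Ava; Ava < Finn; Finn < Lior; Lior < Ben.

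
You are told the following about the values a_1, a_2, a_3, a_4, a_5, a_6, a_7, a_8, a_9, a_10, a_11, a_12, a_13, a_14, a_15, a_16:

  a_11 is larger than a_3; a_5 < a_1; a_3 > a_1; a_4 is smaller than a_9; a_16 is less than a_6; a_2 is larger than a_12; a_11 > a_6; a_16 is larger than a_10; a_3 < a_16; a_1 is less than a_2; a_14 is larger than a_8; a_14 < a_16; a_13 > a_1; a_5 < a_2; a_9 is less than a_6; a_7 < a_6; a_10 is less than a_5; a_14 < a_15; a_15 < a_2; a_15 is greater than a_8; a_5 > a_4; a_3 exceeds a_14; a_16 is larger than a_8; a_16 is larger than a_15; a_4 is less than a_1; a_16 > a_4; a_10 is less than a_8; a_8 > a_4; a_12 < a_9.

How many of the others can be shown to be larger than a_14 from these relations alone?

The elements the relations force above a_14 are a_15, a_3, a_2, a_16, a_6, a_11 — no chain reaches any other.
That is 6.

6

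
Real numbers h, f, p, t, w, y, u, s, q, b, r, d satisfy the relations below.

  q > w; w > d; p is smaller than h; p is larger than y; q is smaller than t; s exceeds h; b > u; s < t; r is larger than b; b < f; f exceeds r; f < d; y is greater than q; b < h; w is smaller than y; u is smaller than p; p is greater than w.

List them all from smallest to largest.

Each adjacent pair is fixed by a given relation: u < b; b < r; r < f; f < d; d < w; w < q; q < y; y < p; p < h; h < s; s < t. Chaining them end to end gives the full order.

u < b < r < f < d < w < q < y < p < h < s < t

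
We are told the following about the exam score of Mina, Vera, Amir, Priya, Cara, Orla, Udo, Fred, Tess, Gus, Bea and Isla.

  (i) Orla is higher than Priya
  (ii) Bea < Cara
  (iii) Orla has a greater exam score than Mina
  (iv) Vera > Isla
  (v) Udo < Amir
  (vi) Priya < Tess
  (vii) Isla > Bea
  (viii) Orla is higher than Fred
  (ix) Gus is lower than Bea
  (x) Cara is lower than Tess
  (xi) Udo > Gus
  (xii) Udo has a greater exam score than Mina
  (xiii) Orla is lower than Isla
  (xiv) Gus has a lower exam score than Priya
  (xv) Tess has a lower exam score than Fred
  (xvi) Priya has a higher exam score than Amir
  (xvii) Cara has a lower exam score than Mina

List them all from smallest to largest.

Nothing is placed below Gus, so it is least; from there Gus < Bea; Bea < Cara; Cara < Mina; Mina < Udo; Udo < Amir; Amir < Priya; Priya < Tess; Tess < Fred; Fred < Orla; Orla < Isla; Isla < Vera, each given directly.

Gus < Bea < Cara < Mina < Udo < Amir < Priya < Tess < Fred < Orla < Isla < Vera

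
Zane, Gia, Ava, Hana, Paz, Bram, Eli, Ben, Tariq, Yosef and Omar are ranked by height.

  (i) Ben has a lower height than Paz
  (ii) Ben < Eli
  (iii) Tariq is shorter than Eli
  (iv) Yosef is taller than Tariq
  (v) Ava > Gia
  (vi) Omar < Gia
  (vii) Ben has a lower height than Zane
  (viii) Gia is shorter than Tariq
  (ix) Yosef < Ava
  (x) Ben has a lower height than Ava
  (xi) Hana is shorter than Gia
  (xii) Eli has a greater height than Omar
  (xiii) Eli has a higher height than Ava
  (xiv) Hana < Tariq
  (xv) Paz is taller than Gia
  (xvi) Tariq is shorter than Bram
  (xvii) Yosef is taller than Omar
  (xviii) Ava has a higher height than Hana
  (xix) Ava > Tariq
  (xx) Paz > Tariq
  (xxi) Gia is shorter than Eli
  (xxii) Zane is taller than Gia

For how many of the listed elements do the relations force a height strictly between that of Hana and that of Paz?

Chaining upward from Hana reaches: Gia, Tariq, Yosef, Ava, Bram, Eli, Zane.
Chaining downward from Paz reaches: Ben, Omar, Gia, Tariq.
Strictly between Hana and Paz are those in both lists: Gia, Tariq — 2 elements.

2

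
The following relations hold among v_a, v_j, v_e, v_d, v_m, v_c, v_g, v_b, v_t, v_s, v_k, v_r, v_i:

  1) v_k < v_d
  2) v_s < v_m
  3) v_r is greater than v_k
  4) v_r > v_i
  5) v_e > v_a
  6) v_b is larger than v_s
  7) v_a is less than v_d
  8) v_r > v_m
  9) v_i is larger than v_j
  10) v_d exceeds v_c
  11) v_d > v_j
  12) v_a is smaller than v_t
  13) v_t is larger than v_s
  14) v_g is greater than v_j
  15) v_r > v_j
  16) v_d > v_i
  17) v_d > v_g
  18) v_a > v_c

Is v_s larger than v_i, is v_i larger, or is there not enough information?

undetermined

Following every chain through v_s: above v_s we get v_b, v_m, v_t, v_r.
v_i is not reached, and no chain runs the other way from v_i to v_s.
So the given relations leave the order of v_s and v_i undetermined.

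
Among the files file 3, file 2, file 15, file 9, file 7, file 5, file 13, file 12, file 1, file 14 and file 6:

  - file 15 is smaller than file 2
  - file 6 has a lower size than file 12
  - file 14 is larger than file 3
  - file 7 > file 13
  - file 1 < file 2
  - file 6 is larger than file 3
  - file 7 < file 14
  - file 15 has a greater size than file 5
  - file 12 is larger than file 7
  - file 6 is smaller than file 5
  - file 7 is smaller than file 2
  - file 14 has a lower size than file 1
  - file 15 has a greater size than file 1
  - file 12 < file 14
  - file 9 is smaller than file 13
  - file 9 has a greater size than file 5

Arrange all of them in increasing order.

file 3 < file 6 < file 5 < file 9 < file 13 < file 7 < file 12 < file 14 < file 1 < file 15 < file 2

Each adjacent pair is fixed by a given relation: file 3 < file 6; file 6 < file 5; file 5 < file 9; file 9 < file 13; file 13 < file 7; file 7 < file 12; file 12 < file 14; file 14 < file 1; file 1 < file 15; file 15 < file 2. Chaining them end to end gives the full order.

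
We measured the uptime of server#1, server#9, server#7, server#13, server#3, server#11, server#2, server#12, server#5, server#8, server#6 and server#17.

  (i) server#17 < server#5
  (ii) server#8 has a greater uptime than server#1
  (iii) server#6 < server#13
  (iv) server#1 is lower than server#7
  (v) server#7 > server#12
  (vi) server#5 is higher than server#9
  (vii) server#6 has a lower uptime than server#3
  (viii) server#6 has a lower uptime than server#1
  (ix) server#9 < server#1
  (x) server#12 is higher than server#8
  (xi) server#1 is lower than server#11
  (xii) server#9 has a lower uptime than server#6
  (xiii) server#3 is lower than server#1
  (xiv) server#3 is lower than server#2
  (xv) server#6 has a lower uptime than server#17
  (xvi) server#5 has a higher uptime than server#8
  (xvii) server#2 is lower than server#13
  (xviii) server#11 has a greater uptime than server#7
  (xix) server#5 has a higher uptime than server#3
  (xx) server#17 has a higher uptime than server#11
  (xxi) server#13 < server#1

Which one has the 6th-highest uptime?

server#8

Chaining the given pairs: server#9 < server#6 < server#3 < server#2 < server#13 < server#1 < server#8 < server#12 < server#7 < server#11 < server#17 < server#5.
The 6th largest is server#8.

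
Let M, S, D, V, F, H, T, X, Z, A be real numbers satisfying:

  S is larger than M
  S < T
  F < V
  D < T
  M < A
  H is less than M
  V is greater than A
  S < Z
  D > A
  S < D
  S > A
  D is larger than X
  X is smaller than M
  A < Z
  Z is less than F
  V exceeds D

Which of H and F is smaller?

H

H < M and M < A give H < A.
Then A < S extends the chain to S.
Then S < Z extends the chain to Z.
With Z < F: H < M < A < S < Z < F.
So H < F; H is the smaller of the two.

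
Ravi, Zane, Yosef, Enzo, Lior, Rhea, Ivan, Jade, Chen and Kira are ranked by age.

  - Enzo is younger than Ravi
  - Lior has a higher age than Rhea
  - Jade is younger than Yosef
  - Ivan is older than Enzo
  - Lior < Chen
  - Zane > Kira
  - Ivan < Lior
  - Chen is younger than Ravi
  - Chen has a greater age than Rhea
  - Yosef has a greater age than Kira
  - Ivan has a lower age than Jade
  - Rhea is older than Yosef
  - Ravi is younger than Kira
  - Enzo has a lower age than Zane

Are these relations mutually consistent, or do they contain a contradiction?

inconsistent

We have Kira < Yosef stated directly, yet also Yosef < Rhea < Lior < Chen < Ravi < Kira by chaining the others — so Yosef < Kira. Contradiction.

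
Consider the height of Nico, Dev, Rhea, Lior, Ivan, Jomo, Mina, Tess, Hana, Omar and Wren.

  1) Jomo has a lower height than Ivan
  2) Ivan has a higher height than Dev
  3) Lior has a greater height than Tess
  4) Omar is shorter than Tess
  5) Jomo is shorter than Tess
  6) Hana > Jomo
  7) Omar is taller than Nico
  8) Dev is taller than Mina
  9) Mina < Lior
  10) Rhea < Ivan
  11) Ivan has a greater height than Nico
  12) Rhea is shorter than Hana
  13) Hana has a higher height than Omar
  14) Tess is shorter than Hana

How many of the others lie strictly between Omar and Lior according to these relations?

1

The relations place Omar below Lior. An element lies strictly between them when it is forced above Omar and also forced below Lior.
Above Omar: {Tess, Hana}. Below Lior: {Jomo, Nico, Mina, Tess}.
Intersection: {Tess} — 1.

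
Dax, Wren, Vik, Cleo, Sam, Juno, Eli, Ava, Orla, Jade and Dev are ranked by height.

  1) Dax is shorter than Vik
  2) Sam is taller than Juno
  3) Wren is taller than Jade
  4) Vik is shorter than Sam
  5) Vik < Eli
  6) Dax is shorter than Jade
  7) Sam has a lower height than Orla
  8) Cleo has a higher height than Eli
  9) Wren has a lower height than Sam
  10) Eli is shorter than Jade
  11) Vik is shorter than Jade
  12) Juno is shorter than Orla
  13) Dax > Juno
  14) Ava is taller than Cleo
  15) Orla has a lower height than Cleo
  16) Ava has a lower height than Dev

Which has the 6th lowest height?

Wren

Piecing the relations together gives one ordering: Juno < Dax < Vik < Eli < Jade < Wren < Sam < Orla < Cleo < Ava < Dev.
Counting 6 from the smallest end gives Wren.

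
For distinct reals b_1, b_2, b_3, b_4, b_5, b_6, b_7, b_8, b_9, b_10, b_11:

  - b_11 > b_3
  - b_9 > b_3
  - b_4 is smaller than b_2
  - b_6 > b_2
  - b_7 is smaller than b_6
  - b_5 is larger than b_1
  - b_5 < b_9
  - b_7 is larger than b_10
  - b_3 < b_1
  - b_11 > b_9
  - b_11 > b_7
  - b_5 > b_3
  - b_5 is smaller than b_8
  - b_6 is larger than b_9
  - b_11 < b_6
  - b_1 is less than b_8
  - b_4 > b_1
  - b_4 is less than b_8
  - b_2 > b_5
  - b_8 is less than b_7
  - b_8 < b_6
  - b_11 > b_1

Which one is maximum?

b_3 is not greatest since b_3 < b_9; b_1 is not greatest since b_1 < b_5; b_4 is not greatest since b_4 < b_8; b_5 is not greatest since b_5 < b_8; b_8 is not greatest since b_8 < b_7; b_10 is not greatest since b_10 < b_7; b_2 is not greatest since b_2 < b_6; b_7 is not greatest since b_7 < b_6; b_9 is not greatest since b_9 < b_11; b_11 is not greatest since b_11 < b_6.
Only b_6 has nothing above it, so b_6 is the maximum.

b_6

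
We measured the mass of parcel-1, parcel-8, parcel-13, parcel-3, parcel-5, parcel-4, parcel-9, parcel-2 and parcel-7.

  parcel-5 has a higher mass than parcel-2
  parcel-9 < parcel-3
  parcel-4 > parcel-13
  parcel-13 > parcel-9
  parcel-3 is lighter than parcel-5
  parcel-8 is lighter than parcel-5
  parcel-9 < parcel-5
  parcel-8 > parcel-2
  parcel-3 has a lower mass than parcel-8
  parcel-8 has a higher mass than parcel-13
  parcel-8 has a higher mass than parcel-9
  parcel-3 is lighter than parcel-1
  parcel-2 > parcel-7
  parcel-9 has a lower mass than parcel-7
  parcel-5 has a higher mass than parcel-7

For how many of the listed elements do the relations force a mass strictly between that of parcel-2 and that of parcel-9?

Chaining upward from parcel-9 reaches: parcel-13, parcel-7, parcel-4, parcel-3, parcel-8, parcel-1, parcel-5.
Chaining downward from parcel-2 reaches: parcel-7.
Strictly between parcel-9 and parcel-2 are those in both lists: parcel-7 — 1 element.

1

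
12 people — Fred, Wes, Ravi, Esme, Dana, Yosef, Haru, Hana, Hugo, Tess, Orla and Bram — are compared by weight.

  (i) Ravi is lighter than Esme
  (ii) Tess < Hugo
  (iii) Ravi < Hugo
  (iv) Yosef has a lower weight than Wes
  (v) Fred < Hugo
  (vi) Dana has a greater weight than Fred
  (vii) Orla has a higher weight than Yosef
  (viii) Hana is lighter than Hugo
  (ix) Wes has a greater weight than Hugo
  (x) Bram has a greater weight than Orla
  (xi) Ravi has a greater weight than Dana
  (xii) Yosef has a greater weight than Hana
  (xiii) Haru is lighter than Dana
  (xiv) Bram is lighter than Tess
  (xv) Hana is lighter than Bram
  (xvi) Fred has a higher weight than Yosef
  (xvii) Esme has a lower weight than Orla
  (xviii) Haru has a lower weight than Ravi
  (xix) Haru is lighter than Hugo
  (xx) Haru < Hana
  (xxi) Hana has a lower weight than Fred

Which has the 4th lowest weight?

Piecing the relations together gives one ordering: Haru < Hana < Yosef < Fred < Dana < Ravi < Esme < Orla < Bram < Tess < Hugo < Wes.
Counting 4 from the smallest end gives Fred.

Fred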